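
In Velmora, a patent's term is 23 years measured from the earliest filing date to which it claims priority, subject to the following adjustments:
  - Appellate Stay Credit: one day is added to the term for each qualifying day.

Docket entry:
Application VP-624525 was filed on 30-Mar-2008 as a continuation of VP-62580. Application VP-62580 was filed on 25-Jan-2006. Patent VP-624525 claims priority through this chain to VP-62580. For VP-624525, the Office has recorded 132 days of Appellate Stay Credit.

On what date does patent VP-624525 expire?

Earliest priority filing: 25 January 2006.
Base term: 25 January 2006 + 23 years → 25 January 2029.
Appellate Stay Credit: +132 days → 6 June 2029.

2029-06-06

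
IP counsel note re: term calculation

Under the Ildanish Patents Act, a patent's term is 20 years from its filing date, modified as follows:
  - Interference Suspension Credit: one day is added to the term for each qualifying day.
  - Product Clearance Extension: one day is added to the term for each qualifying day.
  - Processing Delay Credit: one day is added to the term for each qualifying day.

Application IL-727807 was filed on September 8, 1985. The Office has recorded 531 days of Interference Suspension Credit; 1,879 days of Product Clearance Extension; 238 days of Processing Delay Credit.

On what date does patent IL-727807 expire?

Base term: filing date + 20 years → 8 September 2005.
Interference Suspension Credit: +531 days → 21 February 2007.
Product Clearance Extension: +1879 days → 14 April 2012.
Processing Delay Credit: +238 days → 8 December 2012.

2012-12-08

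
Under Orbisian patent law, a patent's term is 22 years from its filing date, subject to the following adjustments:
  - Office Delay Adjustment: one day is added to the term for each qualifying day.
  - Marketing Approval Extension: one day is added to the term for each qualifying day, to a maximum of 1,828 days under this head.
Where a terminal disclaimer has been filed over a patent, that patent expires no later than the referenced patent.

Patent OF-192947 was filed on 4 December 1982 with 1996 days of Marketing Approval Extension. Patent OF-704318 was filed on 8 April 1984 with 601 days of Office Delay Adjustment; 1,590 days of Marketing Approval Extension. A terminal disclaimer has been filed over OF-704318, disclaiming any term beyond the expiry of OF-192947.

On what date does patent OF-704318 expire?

Natural term of OF-704318:
  Base: filing + 22 years → 8 April 2006.
  Office Delay Adjustment: +601 days → 30 November 2007.
  Marketing Approval Extension: 1590 days (within the 1828-day cap) → +1590 days → 7 April 2012.
Expiry of referenced patent OF-192947:
  Base: filing + 22 years → 4 December 2004.
  Marketing Approval Extension: 1996 days claimed exceeds the 1828-day cap, so +1828 days → 6 December 2009.
Terminal disclaimer: OF-704318 expires on the earlier of 7 April 2012 and 6 December 2009.

December 6, 2009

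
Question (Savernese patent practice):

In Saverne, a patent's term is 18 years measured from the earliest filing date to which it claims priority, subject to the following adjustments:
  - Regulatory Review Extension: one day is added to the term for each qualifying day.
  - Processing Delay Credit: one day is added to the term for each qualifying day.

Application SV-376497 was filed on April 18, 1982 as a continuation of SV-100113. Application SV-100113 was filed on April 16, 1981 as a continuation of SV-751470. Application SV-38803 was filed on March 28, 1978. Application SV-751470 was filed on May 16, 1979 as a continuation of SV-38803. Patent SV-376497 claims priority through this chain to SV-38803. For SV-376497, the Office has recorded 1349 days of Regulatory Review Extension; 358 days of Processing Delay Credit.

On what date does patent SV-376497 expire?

2000-11-29

Earliest priority filing: 28 March 1978.
Base term: 28 March 1978 + 18 years → 28 March 1996.
Regulatory Review Extension: +1349 days → 7 December 1999.
Processing Delay Credit: +358 days → 29 November 2000.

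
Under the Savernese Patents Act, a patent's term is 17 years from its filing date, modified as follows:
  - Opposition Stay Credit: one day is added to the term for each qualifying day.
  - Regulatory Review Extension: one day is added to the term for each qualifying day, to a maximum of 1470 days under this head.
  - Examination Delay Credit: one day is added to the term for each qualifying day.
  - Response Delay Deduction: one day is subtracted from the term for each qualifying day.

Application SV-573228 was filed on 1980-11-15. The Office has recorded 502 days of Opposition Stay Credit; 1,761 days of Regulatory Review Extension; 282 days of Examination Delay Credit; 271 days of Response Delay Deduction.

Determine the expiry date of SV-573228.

April 21, 2003

Base term: filing date + 17 years → 15 November 1997.
Opposition Stay Credit: +502 days → 1 April 1999.
Regulatory Review Extension: 1761 days claimed exceeds the 1470-day cap, so +1470 days → 10 April 2003.
Examination Delay Credit: +282 days → 17 January 2004.
Response Delay Deduction: −271 days → 21 April 2003.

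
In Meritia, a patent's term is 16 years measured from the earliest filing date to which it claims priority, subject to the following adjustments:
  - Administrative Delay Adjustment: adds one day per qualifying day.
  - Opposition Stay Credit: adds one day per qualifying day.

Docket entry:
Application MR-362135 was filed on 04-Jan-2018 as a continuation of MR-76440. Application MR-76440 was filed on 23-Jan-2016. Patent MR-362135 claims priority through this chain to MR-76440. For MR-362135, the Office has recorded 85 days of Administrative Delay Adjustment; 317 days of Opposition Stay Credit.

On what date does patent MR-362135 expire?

Earliest priority filing: 23 January 2016.
Base term: 23 January 2016 + 16 years → 23 January 2032.
Administrative Delay Adjustment: +85 days → 17 April 2032.
Opposition Stay Credit: +317 days → 28 February 2033.

February 28, 2033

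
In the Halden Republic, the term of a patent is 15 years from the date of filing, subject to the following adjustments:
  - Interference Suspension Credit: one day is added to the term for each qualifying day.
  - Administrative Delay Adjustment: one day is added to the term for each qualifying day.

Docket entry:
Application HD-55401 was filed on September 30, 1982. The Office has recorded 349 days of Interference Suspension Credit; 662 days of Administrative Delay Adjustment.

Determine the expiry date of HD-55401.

Base term: filing date + 15 years → 30 September 1997.
Interference Suspension Credit: +349 days → 14 September 1998.
Administrative Delay Adjustment: +662 days → 7 July 2000.

July 7, 2000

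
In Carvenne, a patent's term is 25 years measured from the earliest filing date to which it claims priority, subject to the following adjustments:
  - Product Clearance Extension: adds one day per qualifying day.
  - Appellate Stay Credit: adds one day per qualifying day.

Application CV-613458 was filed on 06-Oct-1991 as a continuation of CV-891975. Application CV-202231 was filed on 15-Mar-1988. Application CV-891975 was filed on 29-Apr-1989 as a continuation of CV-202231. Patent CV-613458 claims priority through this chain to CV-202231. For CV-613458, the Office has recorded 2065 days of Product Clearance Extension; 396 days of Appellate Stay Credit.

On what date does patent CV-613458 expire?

2019-12-10

Earliest priority filing: 15 March 1988.
Base term: 15 March 1988 + 25 years → 15 March 2013.
Product Clearance Extension: +2065 days → 9 November 2018.
Appellate Stay Credit: +396 days → 10 December 2019.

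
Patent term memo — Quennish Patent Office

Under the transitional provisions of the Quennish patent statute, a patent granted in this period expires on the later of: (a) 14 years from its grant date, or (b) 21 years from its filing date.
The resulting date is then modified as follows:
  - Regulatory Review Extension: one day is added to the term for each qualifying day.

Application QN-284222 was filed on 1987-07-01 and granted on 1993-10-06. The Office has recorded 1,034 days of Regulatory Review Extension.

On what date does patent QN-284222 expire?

(a) grant + 14 years → 6 October 2007.
(b) filing + 21 years → 1 July 2008.
Later of the two: 1 July 2008.
Regulatory Review Extension: +1034 days → 1 May 2011.

May 1, 2011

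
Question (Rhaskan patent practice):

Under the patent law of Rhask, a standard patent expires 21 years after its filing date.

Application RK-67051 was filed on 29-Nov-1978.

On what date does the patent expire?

Filing date + 21 years → 29 November 1999.

November 29, 1999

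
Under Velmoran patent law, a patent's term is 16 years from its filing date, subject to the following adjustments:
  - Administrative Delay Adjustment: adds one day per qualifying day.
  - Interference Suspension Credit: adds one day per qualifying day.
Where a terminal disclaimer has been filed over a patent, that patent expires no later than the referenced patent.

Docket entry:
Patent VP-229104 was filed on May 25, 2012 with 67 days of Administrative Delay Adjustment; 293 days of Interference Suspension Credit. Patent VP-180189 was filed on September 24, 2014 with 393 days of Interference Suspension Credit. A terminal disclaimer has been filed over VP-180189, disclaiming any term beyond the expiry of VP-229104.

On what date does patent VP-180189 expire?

May 20, 2029

Natural term of VP-180189:
  Base: filing + 16 years → 24 September 2030.
  Interference Suspension Credit: +393 days → 22 October 2031.
Expiry of referenced patent VP-229104:
  Base: filing + 16 years → 25 May 2028.
  Administrative Delay Adjustment: +67 days → 31 July 2028.
  Interference Suspension Credit: +293 days → 20 May 2029.
Terminal disclaimer: VP-180189 expires on the earlier of 22 October 2031 and 20 May 2029.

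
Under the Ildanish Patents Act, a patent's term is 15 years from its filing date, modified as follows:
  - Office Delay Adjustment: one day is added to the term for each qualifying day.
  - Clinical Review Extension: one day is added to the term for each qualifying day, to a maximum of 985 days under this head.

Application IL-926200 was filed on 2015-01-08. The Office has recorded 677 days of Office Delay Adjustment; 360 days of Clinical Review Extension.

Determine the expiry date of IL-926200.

November 10, 2032

Base term: filing date + 15 years → 8 January 2030.
Office Delay Adjustment: +677 days → 16 November 2031.
Clinical Review Extension: 360 days (within the 985-day cap) → +360 days → 10 November 2032.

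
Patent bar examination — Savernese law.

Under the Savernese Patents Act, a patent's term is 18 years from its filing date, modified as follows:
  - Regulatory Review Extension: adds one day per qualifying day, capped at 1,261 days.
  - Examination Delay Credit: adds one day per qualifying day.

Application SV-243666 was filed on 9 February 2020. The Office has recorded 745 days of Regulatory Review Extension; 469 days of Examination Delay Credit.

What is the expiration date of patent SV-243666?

June 7, 2041

Base term: filing date + 18 years → 9 February 2038.
Regulatory Review Extension: 745 days (within the 1261-day cap) → +745 days → 24 February 2040.
Examination Delay Credit: +469 days → 7 June 2041.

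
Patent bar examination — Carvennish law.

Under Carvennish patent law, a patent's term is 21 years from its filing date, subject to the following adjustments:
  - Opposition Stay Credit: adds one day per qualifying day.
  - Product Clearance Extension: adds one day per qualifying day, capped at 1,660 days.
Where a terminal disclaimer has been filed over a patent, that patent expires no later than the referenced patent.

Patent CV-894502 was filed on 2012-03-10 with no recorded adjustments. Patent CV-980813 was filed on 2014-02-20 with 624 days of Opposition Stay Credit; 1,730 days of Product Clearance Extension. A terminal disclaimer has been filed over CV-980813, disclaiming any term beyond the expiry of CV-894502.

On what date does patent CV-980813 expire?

Natural term of CV-980813:
  Base: filing + 21 years → 20 February 2035.
  Opposition Stay Credit: +624 days → 5 November 2036.
  Product Clearance Extension: 1730 days claimed exceeds the 1660-day cap, so +1660 days → 23 May 2041.
Expiry of referenced patent CV-894502:
  Base: filing + 21 years → 10 March 2033.
Terminal disclaimer: CV-980813 expires on the earlier of 23 May 2041 and 10 March 2033.

2033-03-10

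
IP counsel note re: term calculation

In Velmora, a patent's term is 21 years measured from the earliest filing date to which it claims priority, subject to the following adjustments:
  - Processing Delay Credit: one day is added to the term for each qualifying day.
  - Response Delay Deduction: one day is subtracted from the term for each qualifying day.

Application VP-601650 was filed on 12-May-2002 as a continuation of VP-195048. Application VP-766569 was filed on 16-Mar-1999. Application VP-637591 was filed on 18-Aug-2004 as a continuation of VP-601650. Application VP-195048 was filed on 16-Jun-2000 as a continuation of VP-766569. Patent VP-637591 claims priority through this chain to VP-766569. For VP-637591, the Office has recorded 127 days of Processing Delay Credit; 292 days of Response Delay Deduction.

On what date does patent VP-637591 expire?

October 3, 2019

Earliest priority filing: 16 March 1999.
Base term: 16 March 1999 + 21 years → 16 March 2020.
Processing Delay Credit: +127 days → 21 July 2020.
Response Delay Deduction: −292 days → 3 October 2019.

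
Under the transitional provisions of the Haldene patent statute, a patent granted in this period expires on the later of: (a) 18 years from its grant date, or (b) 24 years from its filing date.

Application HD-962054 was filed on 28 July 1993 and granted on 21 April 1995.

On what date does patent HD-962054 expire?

(a) grant + 18 years → 21 April 2013.
(b) filing + 24 years → 28 July 2017.
Later of the two: 28 July 2017.

2017-07-28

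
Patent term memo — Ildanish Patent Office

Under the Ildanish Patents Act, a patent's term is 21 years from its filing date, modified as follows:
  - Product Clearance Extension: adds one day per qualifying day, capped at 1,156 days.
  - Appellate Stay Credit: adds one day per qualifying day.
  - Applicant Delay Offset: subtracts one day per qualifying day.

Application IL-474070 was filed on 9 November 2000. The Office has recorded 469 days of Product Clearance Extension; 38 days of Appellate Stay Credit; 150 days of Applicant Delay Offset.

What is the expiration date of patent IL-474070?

November 1, 2022

Base term: filing date + 21 years → 9 November 2021.
Product Clearance Extension: 469 days (within the 1156-day cap) → +469 days → 21 February 2023.
Appellate Stay Credit: +38 days → 31 March 2023.
Applicant Delay Offset: −150 days → 1 November 2022.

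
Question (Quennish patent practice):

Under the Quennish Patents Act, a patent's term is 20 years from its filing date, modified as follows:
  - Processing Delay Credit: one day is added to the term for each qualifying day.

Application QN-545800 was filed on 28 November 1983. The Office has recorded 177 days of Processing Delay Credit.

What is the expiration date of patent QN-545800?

Base term: filing date + 20 years → 28 November 2003.
Processing Delay Credit: +177 days → 23 May 2004.

May 23, 2004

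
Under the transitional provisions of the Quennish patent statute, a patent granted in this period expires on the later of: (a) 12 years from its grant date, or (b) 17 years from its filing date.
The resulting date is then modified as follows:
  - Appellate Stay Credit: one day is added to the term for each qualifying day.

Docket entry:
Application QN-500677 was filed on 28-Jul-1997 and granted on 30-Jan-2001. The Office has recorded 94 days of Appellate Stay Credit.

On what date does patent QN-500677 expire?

2014-10-30

(a) grant + 12 years → 30 January 2013.
(b) filing + 17 years → 28 July 2014.
Later of the two: 28 July 2014.
Appellate Stay Credit: +94 days → 30 October 2014.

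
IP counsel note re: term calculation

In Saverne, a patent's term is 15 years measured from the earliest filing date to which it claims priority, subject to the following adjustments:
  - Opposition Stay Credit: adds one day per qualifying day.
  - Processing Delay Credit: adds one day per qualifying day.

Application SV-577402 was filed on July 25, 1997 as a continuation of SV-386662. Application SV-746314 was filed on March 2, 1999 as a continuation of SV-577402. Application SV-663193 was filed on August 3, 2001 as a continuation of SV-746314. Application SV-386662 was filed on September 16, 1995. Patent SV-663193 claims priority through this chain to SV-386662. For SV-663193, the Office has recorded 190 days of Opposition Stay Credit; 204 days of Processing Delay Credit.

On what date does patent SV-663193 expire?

2011-10-15

Earliest priority filing: 16 September 1995.
Base term: 16 September 1995 + 15 years → 16 September 2010.
Opposition Stay Credit: +190 days → 25 March 2011.
Processing Delay Credit: +204 days → 15 October 2011.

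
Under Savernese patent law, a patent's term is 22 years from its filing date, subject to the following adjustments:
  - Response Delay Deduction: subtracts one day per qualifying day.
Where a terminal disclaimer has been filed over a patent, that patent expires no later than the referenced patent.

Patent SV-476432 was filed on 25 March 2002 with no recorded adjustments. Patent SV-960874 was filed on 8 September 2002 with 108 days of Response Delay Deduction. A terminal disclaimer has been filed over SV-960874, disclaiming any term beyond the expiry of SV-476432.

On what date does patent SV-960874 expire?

Natural term of SV-960874:
  Base: filing + 22 years → 8 September 2024.
  Response Delay Deduction: −108 days → 23 May 2024.
Expiry of referenced patent SV-476432:
  Base: filing + 22 years → 25 March 2024.
Terminal disclaimer: SV-960874 expires on the earlier of 23 May 2024 and 25 March 2024.

2024-03-25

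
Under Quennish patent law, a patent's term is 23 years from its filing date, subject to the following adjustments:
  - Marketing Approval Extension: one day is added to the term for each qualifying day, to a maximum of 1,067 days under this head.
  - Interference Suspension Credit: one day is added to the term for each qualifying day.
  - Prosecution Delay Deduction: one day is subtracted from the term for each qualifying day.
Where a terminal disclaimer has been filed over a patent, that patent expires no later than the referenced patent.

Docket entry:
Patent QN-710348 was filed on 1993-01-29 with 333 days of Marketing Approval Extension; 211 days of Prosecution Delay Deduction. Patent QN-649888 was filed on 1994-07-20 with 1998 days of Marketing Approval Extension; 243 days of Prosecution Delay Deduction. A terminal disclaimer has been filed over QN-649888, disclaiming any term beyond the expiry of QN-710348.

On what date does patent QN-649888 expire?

May 30, 2016

Natural term of QN-649888:
  Base: filing + 23 years → 20 July 2017.
  Marketing Approval Extension: 1998 days claimed exceeds the 1067-day cap, so +1067 days → 21 June 2020.
  Prosecution Delay Deduction: −243 days → 22 October 2019.
Expiry of referenced patent QN-710348:
  Base: filing + 23 years → 29 January 2016.
  Marketing Approval Extension: 333 days (within the 1067-day cap) → +333 days → 27 December 2016.
  Prosecution Delay Deduction: −211 days → 30 May 2016.
Terminal disclaimer: QN-649888 expires on the earlier of 22 October 2019 and 30 May 2016.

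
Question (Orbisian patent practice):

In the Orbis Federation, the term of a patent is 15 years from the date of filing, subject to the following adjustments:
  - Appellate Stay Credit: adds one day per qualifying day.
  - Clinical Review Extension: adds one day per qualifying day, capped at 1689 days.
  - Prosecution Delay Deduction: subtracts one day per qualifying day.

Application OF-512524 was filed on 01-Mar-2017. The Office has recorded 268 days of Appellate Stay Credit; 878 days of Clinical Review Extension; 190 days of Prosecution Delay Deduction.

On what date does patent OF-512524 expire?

October 13, 2034

Base term: filing date + 15 years → 1 March 2032.
Appellate Stay Credit: +268 days → 24 November 2032.
Clinical Review Extension: 878 days (within the 1689-day cap) → +878 days → 21 April 2035.
Prosecution Delay Deduction: −190 days → 13 October 2034.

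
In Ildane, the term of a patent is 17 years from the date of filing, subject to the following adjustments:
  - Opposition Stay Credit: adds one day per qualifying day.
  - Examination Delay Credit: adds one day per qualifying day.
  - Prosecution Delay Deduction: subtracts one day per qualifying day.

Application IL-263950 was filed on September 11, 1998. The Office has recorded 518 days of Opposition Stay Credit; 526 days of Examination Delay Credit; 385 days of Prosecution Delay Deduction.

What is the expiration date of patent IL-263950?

July 1, 2017

Base term: filing date + 17 years → 11 September 2015.
Opposition Stay Credit: +518 days → 10 February 2017.
Examination Delay Credit: +526 days → 21 July 2018.
Prosecution Delay Deduction: −385 days → 1 July 2017.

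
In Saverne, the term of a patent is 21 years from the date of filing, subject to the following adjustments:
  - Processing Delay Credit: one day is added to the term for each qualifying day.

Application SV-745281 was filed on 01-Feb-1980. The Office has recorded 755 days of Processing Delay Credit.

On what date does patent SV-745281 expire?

February 26, 2003

Base term: filing date + 21 years → 1 February 2001.
Processing Delay Credit: +755 days → 26 February 2003.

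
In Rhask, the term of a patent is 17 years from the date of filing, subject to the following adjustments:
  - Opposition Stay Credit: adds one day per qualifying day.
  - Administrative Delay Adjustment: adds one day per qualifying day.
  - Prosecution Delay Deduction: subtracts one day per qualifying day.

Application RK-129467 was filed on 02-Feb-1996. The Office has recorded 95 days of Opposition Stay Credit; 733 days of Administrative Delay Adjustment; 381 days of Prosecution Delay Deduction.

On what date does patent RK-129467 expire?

Base term: filing date + 17 years → 2 February 2013.
Opposition Stay Credit: +95 days → 8 May 2013.
Administrative Delay Adjustment: +733 days → 11 May 2015.
Prosecution Delay Deduction: −381 days → 25 April 2014.

2014-04-25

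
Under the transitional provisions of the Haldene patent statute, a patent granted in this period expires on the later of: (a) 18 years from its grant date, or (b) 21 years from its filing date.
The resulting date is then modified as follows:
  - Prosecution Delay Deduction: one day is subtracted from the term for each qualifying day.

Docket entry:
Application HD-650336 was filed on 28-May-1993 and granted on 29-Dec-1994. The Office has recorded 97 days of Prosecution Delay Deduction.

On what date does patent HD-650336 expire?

(a) grant + 18 years → 29 December 2012.
(b) filing + 21 years → 28 May 2014.
Later of the two: 28 May 2014.
Prosecution Delay Deduction: −97 days → 20 February 2014.

2014-02-20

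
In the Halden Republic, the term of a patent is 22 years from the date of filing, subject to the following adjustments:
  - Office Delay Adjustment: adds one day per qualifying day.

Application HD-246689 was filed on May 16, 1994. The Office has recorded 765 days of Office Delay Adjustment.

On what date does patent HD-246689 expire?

Base term: filing date + 22 years → 16 May 2016.
Office Delay Adjustment: +765 days → 20 June 2018.

2018-06-20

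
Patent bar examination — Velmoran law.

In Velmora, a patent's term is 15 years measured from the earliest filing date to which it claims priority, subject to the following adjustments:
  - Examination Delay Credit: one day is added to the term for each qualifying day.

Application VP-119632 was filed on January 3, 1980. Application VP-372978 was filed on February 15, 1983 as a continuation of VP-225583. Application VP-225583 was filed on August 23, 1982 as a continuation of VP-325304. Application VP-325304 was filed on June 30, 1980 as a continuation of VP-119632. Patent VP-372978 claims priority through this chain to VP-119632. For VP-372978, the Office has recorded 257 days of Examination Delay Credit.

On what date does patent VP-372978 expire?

Earliest priority filing: 3 January 1980.
Base term: 3 January 1980 + 15 years → 3 January 1995.
Examination Delay Credit: +257 days → 17 September 1995.

September 17, 1995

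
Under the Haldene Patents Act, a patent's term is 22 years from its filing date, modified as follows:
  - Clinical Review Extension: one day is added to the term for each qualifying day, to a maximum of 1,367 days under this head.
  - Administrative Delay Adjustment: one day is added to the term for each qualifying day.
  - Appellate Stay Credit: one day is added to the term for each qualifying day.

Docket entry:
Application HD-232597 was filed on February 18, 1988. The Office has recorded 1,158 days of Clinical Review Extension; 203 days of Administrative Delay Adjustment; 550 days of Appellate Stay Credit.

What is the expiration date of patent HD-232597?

2015-05-14

Base term: filing date + 22 years → 18 February 2010.
Clinical Review Extension: 1158 days (within the 1367-day cap) → +1158 days → 21 April 2013.
Administrative Delay Adjustment: +203 days → 10 November 2013.
Appellate Stay Credit: +550 days → 14 May 2015.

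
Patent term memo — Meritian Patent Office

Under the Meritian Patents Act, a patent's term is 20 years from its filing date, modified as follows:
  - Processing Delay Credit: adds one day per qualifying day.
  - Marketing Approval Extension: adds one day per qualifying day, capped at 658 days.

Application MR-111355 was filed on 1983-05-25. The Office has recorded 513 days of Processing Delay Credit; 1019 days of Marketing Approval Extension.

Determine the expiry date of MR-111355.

2006-08-08

Base term: filing date + 20 years → 25 May 2003.
Processing Delay Credit: +513 days → 19 October 2004.
Marketing Approval Extension: 1019 days claimed exceeds the 658-day cap, so +658 days → 8 August 2006.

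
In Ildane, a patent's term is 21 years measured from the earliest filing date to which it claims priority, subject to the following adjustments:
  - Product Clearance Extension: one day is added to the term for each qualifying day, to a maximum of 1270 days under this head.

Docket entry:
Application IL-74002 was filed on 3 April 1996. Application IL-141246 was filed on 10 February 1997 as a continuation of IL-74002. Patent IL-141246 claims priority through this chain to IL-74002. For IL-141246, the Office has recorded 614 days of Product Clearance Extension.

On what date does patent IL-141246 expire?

Earliest priority filing: 3 April 1996.
Base term: 3 April 1996 + 21 years → 3 April 2017.
Product Clearance Extension: 614 days (within the 1270-day cap) → +614 days → 8 December 2018.

December 8, 2018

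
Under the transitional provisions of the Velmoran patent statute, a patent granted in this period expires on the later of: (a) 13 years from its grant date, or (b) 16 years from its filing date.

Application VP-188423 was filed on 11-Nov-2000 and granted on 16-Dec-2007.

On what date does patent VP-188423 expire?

2020-12-16

(a) grant + 13 years → 16 December 2020.
(b) filing + 16 years → 11 November 2016.
Later of the two: 16 December 2020.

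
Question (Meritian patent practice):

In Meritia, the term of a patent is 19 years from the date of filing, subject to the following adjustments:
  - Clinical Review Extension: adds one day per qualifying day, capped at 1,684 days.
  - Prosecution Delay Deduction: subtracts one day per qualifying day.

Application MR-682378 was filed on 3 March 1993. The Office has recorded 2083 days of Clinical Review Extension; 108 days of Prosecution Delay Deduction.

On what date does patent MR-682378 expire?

June 26, 2016

Base term: filing date + 19 years → 3 March 2012.
Clinical Review Extension: 2083 days claimed exceeds the 1684-day cap, so +1684 days → 12 October 2016.
Prosecution Delay Deduction: −108 days → 26 June 2016.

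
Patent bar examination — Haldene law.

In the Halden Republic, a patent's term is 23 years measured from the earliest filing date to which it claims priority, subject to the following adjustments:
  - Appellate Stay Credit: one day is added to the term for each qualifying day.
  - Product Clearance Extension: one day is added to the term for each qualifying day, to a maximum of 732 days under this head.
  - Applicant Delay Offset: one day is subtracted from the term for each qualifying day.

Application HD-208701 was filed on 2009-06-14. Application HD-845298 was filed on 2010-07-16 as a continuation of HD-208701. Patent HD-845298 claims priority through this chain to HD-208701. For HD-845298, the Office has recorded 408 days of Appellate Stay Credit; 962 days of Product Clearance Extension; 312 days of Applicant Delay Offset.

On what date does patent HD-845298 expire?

Earliest priority filing: 14 June 2009.
Base term: 14 June 2009 + 23 years → 14 June 2032.
Appellate Stay Credit: +408 days → 27 July 2033.
Product Clearance Extension: 962 days claimed exceeds the 732-day cap, so +732 days → 29 July 2035.
Applicant Delay Offset: −312 days → 20 September 2034.

September 20, 2034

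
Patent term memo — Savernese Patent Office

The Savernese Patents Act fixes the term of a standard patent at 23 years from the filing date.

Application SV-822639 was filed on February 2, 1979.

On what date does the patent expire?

Filing date + 23 years → 2 February 2002.

February 2, 2002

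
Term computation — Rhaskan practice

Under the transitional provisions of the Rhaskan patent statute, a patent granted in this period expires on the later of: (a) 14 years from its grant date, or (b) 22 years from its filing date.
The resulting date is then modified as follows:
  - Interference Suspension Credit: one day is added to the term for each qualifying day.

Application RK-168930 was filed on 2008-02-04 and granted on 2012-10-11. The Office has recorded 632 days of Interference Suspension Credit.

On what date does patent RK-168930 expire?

(a) grant + 14 years → 11 October 2026.
(b) filing + 22 years → 4 February 2030.
Later of the two: 4 February 2030.
Interference Suspension Credit: +632 days → 29 October 2031.

2031-10-29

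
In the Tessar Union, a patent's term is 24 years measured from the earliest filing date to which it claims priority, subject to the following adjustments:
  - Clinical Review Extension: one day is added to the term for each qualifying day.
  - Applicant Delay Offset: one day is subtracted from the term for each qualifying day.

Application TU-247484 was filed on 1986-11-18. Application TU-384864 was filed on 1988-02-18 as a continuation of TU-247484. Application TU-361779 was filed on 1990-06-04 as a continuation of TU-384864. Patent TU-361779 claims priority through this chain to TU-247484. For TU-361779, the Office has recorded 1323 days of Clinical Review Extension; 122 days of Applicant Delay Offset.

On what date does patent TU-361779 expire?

2014-03-03

Earliest priority filing: 18 November 1986.
Base term: 18 November 1986 + 24 years → 18 November 2010.
Clinical Review Extension: +1323 days → 3 July 2014.
Applicant Delay Offset: −122 days → 3 March 2014.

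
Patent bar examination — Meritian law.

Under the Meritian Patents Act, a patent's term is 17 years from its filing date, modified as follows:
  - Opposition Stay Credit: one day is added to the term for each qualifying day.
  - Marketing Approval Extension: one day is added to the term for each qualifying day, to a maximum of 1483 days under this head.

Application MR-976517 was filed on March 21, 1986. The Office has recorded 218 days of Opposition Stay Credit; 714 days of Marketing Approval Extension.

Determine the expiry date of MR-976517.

October 8, 2005

Base term: filing date + 17 years → 21 March 2003.
Opposition Stay Credit: +218 days → 25 October 2003.
Marketing Approval Extension: 714 days (within the 1483-day cap) → +714 days → 8 October 2005.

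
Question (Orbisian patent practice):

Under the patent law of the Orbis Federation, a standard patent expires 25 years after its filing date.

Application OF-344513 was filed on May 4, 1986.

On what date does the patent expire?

Filing date + 25 years → 4 May 2011.

2011-05-04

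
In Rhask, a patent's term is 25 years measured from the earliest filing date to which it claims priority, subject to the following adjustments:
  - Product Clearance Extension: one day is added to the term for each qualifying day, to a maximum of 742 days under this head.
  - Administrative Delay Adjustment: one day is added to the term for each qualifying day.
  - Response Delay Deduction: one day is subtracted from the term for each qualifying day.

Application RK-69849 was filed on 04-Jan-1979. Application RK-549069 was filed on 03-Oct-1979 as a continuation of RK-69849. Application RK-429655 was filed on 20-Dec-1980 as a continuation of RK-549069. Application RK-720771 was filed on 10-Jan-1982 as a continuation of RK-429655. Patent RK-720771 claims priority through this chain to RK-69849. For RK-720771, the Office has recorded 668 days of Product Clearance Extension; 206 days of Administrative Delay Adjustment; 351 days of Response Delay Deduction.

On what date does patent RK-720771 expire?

2005-06-10

Earliest priority filing: 4 January 1979.
Base term: 4 January 1979 + 25 years → 4 January 2004.
Product Clearance Extension: 668 days (within the 742-day cap) → +668 days → 2 November 2005.
Administrative Delay Adjustment: +206 days → 27 May 2006.
Response Delay Deduction: −351 days → 10 June 2005.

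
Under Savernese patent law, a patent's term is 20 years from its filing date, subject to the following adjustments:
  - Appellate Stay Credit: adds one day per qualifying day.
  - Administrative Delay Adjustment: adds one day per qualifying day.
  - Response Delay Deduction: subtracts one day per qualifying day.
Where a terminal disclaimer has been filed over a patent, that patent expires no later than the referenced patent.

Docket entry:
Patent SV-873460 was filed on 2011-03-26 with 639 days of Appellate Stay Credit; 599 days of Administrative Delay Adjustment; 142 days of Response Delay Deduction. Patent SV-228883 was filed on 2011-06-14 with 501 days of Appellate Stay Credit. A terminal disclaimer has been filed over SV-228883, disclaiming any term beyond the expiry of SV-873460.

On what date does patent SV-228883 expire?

2032-10-27

Natural term of SV-228883:
  Base: filing + 20 years → 14 June 2031.
  Appellate Stay Credit: +501 days → 27 October 2032.
Expiry of referenced patent SV-873460:
  Base: filing + 20 years → 26 March 2031.
  Appellate Stay Credit: +639 days → 24 December 2032.
  Administrative Delay Adjustment: +599 days → 15 August 2034.
  Response Delay Deduction: −142 days → 26 March 2034.
Terminal disclaimer: SV-228883 expires on the earlier of 27 October 2032 and 26 March 2034.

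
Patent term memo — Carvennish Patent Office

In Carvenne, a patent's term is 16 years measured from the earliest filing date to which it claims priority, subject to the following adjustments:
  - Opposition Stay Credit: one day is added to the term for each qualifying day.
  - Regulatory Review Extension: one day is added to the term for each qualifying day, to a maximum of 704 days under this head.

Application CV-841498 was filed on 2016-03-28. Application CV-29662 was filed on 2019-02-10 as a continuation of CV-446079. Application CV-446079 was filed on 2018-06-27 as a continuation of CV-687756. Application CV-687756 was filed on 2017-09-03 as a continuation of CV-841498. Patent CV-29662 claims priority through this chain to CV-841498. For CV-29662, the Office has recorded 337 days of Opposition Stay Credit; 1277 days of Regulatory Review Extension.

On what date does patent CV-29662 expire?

February 2, 2035

Earliest priority filing: 28 March 2016.
Base term: 28 March 2016 + 16 years → 28 March 2032.
Opposition Stay Credit: +337 days → 28 February 2033.
Regulatory Review Extension: 1277 days claimed exceeds the 704-day cap, so +704 days → 2 February 2035.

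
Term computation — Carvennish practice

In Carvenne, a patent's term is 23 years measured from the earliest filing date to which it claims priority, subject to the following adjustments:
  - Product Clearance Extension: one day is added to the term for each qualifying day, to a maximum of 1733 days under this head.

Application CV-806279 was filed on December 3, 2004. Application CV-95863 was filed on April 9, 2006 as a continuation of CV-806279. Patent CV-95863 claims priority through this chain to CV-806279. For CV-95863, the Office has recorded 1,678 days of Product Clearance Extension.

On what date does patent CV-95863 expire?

July 7, 2032

Earliest priority filing: 3 December 2004.
Base term: 3 December 2004 + 23 years → 3 December 2027.
Product Clearance Extension: 1678 days (within the 1733-day cap) → +1678 days → 7 July 2032.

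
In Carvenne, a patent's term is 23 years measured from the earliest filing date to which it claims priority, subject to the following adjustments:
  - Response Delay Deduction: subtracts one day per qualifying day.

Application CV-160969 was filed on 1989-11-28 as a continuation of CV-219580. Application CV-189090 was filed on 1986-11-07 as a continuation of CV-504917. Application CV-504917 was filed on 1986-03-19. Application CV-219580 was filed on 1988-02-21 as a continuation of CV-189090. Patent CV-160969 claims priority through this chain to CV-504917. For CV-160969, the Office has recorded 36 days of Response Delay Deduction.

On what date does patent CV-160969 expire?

Earliest priority filing: 19 March 1986.
Base term: 19 March 1986 + 23 years → 19 March 2009.
Response Delay Deduction: −36 days → 11 February 2009.

2009-02-11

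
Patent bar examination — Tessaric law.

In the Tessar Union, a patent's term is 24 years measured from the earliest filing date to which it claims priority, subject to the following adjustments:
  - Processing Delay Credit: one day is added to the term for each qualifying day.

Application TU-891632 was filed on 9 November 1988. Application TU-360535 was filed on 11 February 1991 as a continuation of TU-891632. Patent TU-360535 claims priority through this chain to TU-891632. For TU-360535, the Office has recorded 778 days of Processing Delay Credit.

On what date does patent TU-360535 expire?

December 27, 2014

Earliest priority filing: 9 November 1988.
Base term: 9 November 1988 + 24 years → 9 November 2012.
Processing Delay Credit: +778 days → 27 December 2014.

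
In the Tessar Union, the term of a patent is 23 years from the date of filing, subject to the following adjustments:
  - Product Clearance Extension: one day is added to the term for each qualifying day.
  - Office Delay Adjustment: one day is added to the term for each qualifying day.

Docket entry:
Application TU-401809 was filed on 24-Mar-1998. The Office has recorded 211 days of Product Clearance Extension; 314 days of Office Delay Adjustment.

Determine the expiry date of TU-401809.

August 31, 2022

Base term: filing date + 23 years → 24 March 2021.
Product Clearance Extension: +211 days → 21 October 2021.
Office Delay Adjustment: +314 days → 31 August 2022.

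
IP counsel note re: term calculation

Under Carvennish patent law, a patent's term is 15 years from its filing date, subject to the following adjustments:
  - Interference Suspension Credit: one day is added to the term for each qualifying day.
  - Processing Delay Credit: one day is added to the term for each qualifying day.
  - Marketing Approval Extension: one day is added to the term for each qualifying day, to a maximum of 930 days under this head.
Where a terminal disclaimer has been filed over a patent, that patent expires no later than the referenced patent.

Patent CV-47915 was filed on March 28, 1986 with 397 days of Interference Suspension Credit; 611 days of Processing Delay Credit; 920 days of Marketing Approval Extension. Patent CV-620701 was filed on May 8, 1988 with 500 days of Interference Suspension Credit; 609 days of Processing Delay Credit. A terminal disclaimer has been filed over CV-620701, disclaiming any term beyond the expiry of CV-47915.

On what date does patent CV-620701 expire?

2006-05-21

Natural term of CV-620701:
  Base: filing + 15 years → 8 May 2003.
  Interference Suspension Credit: +500 days → 19 September 2004.
  Processing Delay Credit: +609 days → 21 May 2006.
Expiry of referenced patent CV-47915:
  Base: filing + 15 years → 28 March 2001.
  Interference Suspension Credit: +397 days → 29 April 2002.
  Processing Delay Credit: +611 days → 31 December 2003.
  Marketing Approval Extension: 920 days (within the 930-day cap) → +920 days → 8 July 2006.
Terminal disclaimer: CV-620701 expires on the earlier of 21 May 2006 and 8 July 2006.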